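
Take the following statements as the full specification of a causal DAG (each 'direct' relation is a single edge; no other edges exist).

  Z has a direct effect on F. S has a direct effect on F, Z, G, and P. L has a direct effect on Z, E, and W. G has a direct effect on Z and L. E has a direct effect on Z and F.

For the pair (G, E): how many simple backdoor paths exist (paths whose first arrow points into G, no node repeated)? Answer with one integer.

A backdoor path from G to E is any simple undirected path whose first edge points into G (i.e. leaves G via a parent).
Parents of G: {S}.
Enumerating:
  P1: G <- S -> Z <- L -> E
  P2: G <- S -> Z <- E
  P3: G <- S -> Z -> F <- E
  P4: G <- S -> F <- E
  P5: G <- S -> F <- Z <- L -> E
  P6: G <- S -> F <- Z <- E
That exhausts the simple backdoor paths. Count: 6.

6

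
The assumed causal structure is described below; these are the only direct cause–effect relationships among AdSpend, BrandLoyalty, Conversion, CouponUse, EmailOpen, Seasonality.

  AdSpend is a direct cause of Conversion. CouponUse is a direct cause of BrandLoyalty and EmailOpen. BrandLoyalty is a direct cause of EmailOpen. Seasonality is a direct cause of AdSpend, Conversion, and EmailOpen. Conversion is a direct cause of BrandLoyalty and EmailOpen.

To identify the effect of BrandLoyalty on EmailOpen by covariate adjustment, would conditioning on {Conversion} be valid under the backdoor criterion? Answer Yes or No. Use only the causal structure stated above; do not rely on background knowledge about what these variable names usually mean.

No

Backdoor paths from BrandLoyalty to EmailOpen (paths whose first edge points into BrandLoyalty):
  P1: BrandLoyalty <- CouponUse -> EmailOpen
  P2: BrandLoyalty <- Conversion <- Seasonality -> EmailOpen
  P3: BrandLoyalty <- Conversion <- AdSpend <- Seasonality -> EmailOpen
  P4: BrandLoyalty <- Conversion -> EmailOpen
Condition 1 (no descendant of BrandLoyalty in the set): holds — descendants of BrandLoyalty are {EmailOpen}; none are in {Conversion}.
Condition 2 (every backdoor path blocked by {Conversion}):
  P1: open — no interior node is in the conditioning set.
  P2: blocked at chain node Conversion ∈ conditioning set.
  P3: blocked at chain node Conversion ∈ conditioning set.
  P4: blocked at fork node Conversion ∈ conditioning set.
{Conversion} does not satisfy the backdoor criterion.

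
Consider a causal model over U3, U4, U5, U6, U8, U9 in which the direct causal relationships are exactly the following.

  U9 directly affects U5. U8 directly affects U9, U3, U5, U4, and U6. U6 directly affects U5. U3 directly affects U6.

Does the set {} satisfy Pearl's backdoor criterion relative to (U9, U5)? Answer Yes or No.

No

Backdoor paths from U9 to U5 (paths whose first edge points into U9):
  P1: U9 <- U8 -> U3 -> U6 -> U5
  P2: U9 <- U8 -> U6 -> U5
  P3: U9 <- U8 -> U5
Condition 1 (no descendant of U9 in the set): holds — descendants of U9 are {U5}; none are in {}.
Condition 2 (every backdoor path blocked by {}):
  P1: open — no interior node is in the conditioning set.
  P2: open — no interior node is in the conditioning set.
  P3: open — no interior node is in the conditioning set.
{} does not satisfy the backdoor criterion.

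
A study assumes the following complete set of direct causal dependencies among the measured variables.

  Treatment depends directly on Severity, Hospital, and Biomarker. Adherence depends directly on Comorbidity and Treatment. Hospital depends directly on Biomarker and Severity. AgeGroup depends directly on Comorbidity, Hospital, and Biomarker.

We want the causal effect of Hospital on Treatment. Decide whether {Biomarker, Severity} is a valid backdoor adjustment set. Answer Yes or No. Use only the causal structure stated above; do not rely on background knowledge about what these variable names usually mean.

Yes

Backdoor paths from Hospital to Treatment (paths whose first edge points into Hospital):
  P1: Hospital <- Severity -> Treatment
  P2: Hospital <- Biomarker -> AgeGroup <- Comorbidity -> Adherence <- Treatment
  P3: Hospital <- Biomarker -> Treatment
Condition 1 (no descendant of Hospital in the set): holds — descendants of Hospital are {Adherence, AgeGroup, Treatment}; none are in {Biomarker, Severity}.
Condition 2 (every backdoor path blocked by {Biomarker, Severity}):
  P1: blocked at fork node Severity ∈ conditioning set.
  P2: blocked at fork node Biomarker ∈ conditioning set.
  P3: blocked at fork node Biomarker ∈ conditioning set.
{Biomarker, Severity} satisfies the backdoor criterion.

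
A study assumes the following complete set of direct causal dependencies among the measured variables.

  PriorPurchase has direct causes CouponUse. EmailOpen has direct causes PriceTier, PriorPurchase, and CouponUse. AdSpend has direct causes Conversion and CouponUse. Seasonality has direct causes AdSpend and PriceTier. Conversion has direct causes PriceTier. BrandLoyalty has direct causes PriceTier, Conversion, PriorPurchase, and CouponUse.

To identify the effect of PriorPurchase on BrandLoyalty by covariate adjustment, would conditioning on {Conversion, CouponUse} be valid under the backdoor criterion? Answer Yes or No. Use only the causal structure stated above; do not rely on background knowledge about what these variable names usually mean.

Backdoor paths from PriorPurchase to BrandLoyalty (paths whose first edge points into PriorPurchase):
  P1: PriorPurchase <- CouponUse -> AdSpend <- Conversion <- PriceTier -> BrandLoyalty
  P2: PriorPurchase <- CouponUse -> AdSpend <- Conversion -> BrandLoyalty
  P3: PriorPurchase <- CouponUse -> AdSpend -> Seasonality <- PriceTier -> Conversion -> BrandLoyalty
  P4: PriorPurchase <- CouponUse -> AdSpend -> Seasonality <- PriceTier -> BrandLoyalty
  P5: PriorPurchase <- CouponUse -> BrandLoyalty
  P6: PriorPurchase <- CouponUse -> EmailOpen <- PriceTier -> Conversion -> BrandLoyalty
  P7: PriorPurchase <- CouponUse -> EmailOpen <- PriceTier -> BrandLoyalty
  P8: PriorPurchase <- CouponUse -> EmailOpen <- PriceTier -> Seasonality <- AdSpend <- Conversion -> BrandLoyalty
Condition 1 (no descendant of PriorPurchase in the set): holds — descendants of PriorPurchase are {BrandLoyalty, EmailOpen}; none are in {Conversion, CouponUse}.
Condition 2 (every backdoor path blocked by {Conversion, CouponUse}):
  P1: blocked at fork node CouponUse ∈ conditioning set.
  P2: blocked at fork node CouponUse ∈ conditioning set.
  P3: blocked at fork node CouponUse ∈ conditioning set.
  P4: blocked at fork node CouponUse ∈ conditioning set.
  P5: blocked at fork node CouponUse ∈ conditioning set.
  P6: blocked at fork node CouponUse ∈ conditioning set.
  P7: blocked at fork node CouponUse ∈ conditioning set.
  P8: blocked at fork node CouponUse ∈ conditioning set.
{Conversion, CouponUse} satisfies the backdoor criterion.

Yes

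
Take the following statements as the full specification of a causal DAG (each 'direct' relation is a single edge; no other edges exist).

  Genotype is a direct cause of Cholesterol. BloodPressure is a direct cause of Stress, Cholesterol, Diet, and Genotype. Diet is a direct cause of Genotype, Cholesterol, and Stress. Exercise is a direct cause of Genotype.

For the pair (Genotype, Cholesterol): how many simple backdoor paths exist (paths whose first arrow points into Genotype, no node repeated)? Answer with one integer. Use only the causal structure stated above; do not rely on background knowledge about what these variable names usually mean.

A backdoor path from Genotype to Cholesterol is any simple undirected path whose first edge points into Genotype (i.e. leaves Genotype via a parent).
Parents of Genotype: {BloodPressure, Diet, Exercise}.
Enumerating:
  P1: Genotype <- BloodPressure -> Diet -> Cholesterol
  P2: Genotype <- BloodPressure -> Cholesterol
  P3: Genotype <- BloodPressure -> Stress <- Diet -> Cholesterol
  P4: Genotype <- Diet <- BloodPressure -> Cholesterol
  P5: Genotype <- Diet -> Cholesterol
  P6: Genotype <- Diet -> Stress <- BloodPressure -> Cholesterol
That exhausts the simple backdoor paths. Count: 6.

6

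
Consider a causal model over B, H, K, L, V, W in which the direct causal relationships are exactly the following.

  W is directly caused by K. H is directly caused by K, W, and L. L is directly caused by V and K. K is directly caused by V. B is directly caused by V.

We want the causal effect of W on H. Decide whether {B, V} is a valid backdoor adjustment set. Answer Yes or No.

Backdoor paths from W to H (paths whose first edge points into W):
  P1: W <- K <- V -> L -> H
  P2: W <- K -> L -> H
  P3: W <- K -> H
Condition 1 (no descendant of W in the set): holds — descendants of W are {H}; none are in {B, V}.
Condition 2 (every backdoor path blocked by {B, V}):
  P1: blocked at fork node V ∈ conditioning set.
  P2: open — no interior node is in the conditioning set.
  P3: open — no interior node is in the conditioning set.
{B, V} does not satisfy the backdoor criterion.

No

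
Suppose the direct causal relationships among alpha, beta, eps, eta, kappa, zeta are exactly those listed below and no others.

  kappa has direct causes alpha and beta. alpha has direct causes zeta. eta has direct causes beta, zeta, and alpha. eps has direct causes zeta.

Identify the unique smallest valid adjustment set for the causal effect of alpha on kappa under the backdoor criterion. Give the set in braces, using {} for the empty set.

Variables eligible for adjustment (non-descendants of alpha, excluding alpha and kappa): {beta, eps, zeta}.
Backdoor paths from alpha to kappa:
  P1: alpha <- zeta -> eta <- beta -> kappa
Each backdoor path contains an unconditioned collider, so every path is already blocked with the empty conditioning set:
  P1: blocked at collider eta (neither it nor any descendant is in the conditioning set).
The empty set is therefore the unique smallest valid set.

{}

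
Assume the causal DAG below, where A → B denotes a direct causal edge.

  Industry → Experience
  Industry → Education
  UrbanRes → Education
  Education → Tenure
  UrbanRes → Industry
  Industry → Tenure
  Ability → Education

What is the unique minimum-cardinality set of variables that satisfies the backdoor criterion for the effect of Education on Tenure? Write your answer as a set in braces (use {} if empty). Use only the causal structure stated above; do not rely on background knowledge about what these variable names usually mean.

Variables eligible for adjustment (non-descendants of Education, excluding Education and Tenure): {Ability, Experience, Industry, UrbanRes}.
Backdoor paths from Education to Tenure:
  P1: Education <- UrbanRes -> Industry -> Tenure
  P2: Education <- Industry -> Tenure
The empty set is not sufficient: P1 (Education <- UrbanRes -> Industry -> Tenure) has no collider blocking it and no conditioned non-collider, so it is open.
Try {Industry}:
  P1: blocked at chain node Industry ∈ conditioning set.
  P2: blocked at fork node Industry ∈ conditioning set.
{Industry} contains no descendant of Education and blocks every backdoor path.
No other singleton works — e.g. {UrbanRes} leaves P2 open — so {Industry} is the unique smallest valid adjustment set.

{Industry}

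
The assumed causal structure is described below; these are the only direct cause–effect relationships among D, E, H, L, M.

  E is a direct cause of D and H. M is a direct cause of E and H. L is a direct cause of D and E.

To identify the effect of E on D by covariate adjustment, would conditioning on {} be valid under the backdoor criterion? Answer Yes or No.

No

Backdoor paths from E to D (paths whose first edge points into E):
  P1: E <- L -> D
Condition 1 (no descendant of E in the set): holds — descendants of E are {D, H}; none are in {}.
Condition 2 (every backdoor path blocked by {}):
  P1: open — no interior node is in the conditioning set.
{} does not satisfy the backdoor criterion.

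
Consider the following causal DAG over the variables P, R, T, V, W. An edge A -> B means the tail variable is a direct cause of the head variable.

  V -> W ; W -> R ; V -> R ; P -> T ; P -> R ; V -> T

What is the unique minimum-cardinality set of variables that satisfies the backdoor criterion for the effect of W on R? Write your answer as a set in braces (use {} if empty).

{V}

Variables eligible for adjustment (non-descendants of W, excluding W and R): {P, T, V}.
Backdoor paths from W to R:
  P1: W <- V -> T <- P -> R
  P2: W <- V -> R
The empty set is not sufficient: P2 (W <- V -> R) has no collider blocking it and no conditioned non-collider, so it is open.
Try {V}:
  P1: blocked at fork node V ∈ conditioning set.
  P2: blocked at fork node V ∈ conditioning set.
{V} contains no descendant of W and blocks every backdoor path.
No other singleton works — e.g. {P} leaves P2 open — so {V} is the unique smallest valid adjustment set.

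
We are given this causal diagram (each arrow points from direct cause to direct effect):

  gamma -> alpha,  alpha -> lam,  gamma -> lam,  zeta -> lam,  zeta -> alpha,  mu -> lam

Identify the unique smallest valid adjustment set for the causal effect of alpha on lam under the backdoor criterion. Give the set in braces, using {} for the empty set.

Variables eligible for adjustment (non-descendants of alpha, excluding alpha and lam): {gamma, mu, zeta}.
Backdoor paths from alpha to lam:
  P1: alpha <- gamma -> lam
  P2: alpha <- zeta -> lam
The empty set is not sufficient: P1 (alpha <- gamma -> lam) has no collider blocking it and no conditioned non-collider, so it is open.
Try {gamma, zeta}:
  P1: blocked at fork node gamma ∈ conditioning set.
  P2: blocked at fork node zeta ∈ conditioning set.
{gamma, zeta} contains no descendant of alpha and blocks every backdoor path.
Every element of {gamma, zeta} is needed (dropping gamma leaves P1 open; dropping zeta leaves P2 open), so no proper subset is valid.
Among all size-2 subsets of the eligible variables, only {gamma, zeta} blocks every backdoor path, so it is the unique smallest valid adjustment set.

{gamma, zeta}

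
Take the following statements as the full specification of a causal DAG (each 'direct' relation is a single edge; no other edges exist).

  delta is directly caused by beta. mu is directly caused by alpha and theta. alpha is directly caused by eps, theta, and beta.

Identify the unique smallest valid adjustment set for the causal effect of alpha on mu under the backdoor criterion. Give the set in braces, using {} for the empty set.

Variables eligible for adjustment (non-descendants of alpha, excluding alpha and mu): {beta, delta, eps, theta}.
Backdoor paths from alpha to mu:
  P1: alpha <- theta -> mu
The empty set is not sufficient: P1 (alpha <- theta -> mu) has no collider blocking it and no conditioned non-collider, so it is open.
Try {theta}:
  P1: blocked at fork node theta ∈ conditioning set.
{theta} contains no descendant of alpha and blocks every backdoor path.
No other singleton works — e.g. {eps} leaves P1 open — so {theta} is the unique smallest valid adjustment set.

{theta}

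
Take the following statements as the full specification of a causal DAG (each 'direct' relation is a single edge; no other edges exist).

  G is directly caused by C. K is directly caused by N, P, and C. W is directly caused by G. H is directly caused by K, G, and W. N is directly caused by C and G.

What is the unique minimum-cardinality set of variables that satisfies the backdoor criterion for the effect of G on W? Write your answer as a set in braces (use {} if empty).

{}

Variables eligible for adjustment (non-descendants of G, excluding G and W): {C, P}.
Backdoor paths from G to W:
  P1: G <- C -> N -> K -> H <- W
  P2: G <- C -> K -> H <- W
Each backdoor path contains an unconditioned collider, so every path is already blocked with the empty conditioning set:
  P1: blocked at collider H (neither it nor any descendant is in the conditioning set).
  P2: blocked at collider H (neither it nor any descendant is in the conditioning set).
The empty set is therefore the unique smallest valid set.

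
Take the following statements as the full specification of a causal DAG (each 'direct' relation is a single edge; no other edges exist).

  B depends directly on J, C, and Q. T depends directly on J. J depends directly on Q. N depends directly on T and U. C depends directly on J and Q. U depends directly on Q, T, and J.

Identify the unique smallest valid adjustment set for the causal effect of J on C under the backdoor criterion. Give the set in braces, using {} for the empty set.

{Q}

Variables eligible for adjustment (non-descendants of J, excluding J and C): {Q}.
Backdoor paths from J to C:
  P1: J <- Q -> C
  P2: J <- Q -> B <- C
The empty set is not sufficient: P1 (J <- Q -> C) has no collider blocking it and no conditioned non-collider, so it is open.
Try {Q}:
  P1: blocked at fork node Q ∈ conditioning set.
  P2: blocked at fork node Q ∈ conditioning set.
{Q} contains no descendant of J and blocks every backdoor path.
{Q} is the unique smallest valid adjustment set.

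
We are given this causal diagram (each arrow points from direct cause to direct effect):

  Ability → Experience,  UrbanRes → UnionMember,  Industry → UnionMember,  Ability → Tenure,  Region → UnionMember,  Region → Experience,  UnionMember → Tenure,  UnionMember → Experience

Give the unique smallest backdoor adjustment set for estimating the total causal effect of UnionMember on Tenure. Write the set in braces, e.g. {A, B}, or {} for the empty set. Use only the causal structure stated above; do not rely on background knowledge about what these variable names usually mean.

{}

Variables eligible for adjustment (non-descendants of UnionMember, excluding UnionMember and Tenure): {Ability, Industry, Region, UrbanRes}.
Backdoor paths from UnionMember to Tenure:
  P1: UnionMember <- Region -> Experience <- Ability -> Tenure
Each backdoor path contains an unconditioned collider, so every path is already blocked with the empty conditioning set:
  P1: blocked at collider Experience (neither it nor any descendant is in the conditioning set).
The empty set is therefore the unique smallest valid set.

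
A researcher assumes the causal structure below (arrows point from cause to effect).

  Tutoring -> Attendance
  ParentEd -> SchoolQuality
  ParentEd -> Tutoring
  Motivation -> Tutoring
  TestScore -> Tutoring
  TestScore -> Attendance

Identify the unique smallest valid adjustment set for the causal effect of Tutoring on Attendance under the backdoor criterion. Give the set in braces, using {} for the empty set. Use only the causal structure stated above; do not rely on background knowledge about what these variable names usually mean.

{TestScore}

Variables eligible for adjustment (non-descendants of Tutoring, excluding Tutoring and Attendance): {Motivation, ParentEd, SchoolQuality, TestScore}.
Backdoor paths from Tutoring to Attendance:
  P1: Tutoring <- TestScore -> Attendance
The empty set is not sufficient: P1 (Tutoring <- TestScore -> Attendance) has no collider blocking it and no conditioned non-collider, so it is open.
Try {TestScore}:
  P1: blocked at fork node TestScore ∈ conditioning set.
{TestScore} contains no descendant of Tutoring and blocks every backdoor path.
No other singleton works — e.g. {Motivation} leaves P1 open — so {TestScore} is the unique smallest valid adjustment set.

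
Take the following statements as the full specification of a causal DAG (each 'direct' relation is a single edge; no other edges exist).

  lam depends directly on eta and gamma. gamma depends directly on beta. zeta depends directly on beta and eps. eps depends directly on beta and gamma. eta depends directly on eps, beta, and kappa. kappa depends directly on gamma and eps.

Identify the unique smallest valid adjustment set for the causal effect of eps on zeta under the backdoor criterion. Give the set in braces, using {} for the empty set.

{beta}

Variables eligible for adjustment (non-descendants of eps, excluding eps and zeta): {beta, gamma}.
Backdoor paths from eps to zeta:
  P1: eps <- beta -> zeta
  P2: eps <- gamma <- beta -> zeta
  P3: eps <- gamma -> kappa -> eta <- beta -> zeta
  P4: eps <- gamma -> lam <- eta <- beta -> zeta
The empty set is not sufficient: P1 (eps <- beta -> zeta) has no collider blocking it and no conditioned non-collider, so it is open.
Try {beta}:
  P1: blocked at fork node beta ∈ conditioning set.
  P2: blocked at fork node beta ∈ conditioning set.
  P3: blocked at collider eta (neither it nor any descendant is in the conditioning set).
  P4: blocked at collider lam (neither it nor any descendant is in the conditioning set).
{beta} contains no descendant of eps and blocks every backdoor path.
No other singleton works — e.g. {gamma} leaves P1 open — so {beta} is the unique smallest valid adjustment set.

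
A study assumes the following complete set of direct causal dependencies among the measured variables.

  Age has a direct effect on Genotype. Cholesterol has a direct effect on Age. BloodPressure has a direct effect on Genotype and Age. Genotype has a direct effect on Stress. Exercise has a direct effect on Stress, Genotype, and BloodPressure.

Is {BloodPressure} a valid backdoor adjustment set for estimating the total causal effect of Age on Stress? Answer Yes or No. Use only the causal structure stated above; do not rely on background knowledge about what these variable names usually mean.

Backdoor paths from Age to Stress (paths whose first edge points into Age):
  P1: Age <- BloodPressure <- Exercise -> Genotype -> Stress
  P2: Age <- BloodPressure <- Exercise -> Stress
  P3: Age <- BloodPressure -> Genotype <- Exercise -> Stress
  P4: Age <- BloodPressure -> Genotype -> Stress
Condition 1 (no descendant of Age in the set): holds — descendants of Age are {Genotype, Stress}; none are in {BloodPressure}.
Condition 2 (every backdoor path blocked by {BloodPressure}):
  P1: blocked at chain node BloodPressure ∈ conditioning set.
  P2: blocked at chain node BloodPressure ∈ conditioning set.
  P3: blocked at fork node BloodPressure ∈ conditioning set.
  P4: blocked at fork node BloodPressure ∈ conditioning set.
{BloodPressure} satisfies the backdoor criterion.

Yes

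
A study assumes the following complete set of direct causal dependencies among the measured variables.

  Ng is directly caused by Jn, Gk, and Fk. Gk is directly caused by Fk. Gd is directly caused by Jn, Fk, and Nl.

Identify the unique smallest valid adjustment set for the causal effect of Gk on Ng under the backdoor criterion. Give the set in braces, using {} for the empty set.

{Fk}

Variables eligible for adjustment (non-descendants of Gk, excluding Gk and Ng): {Fk, Gd, Jn, Nl}.
Backdoor paths from Gk to Ng:
  P1: Gk <- Fk -> Gd <- Jn -> Ng
  P2: Gk <- Fk -> Ng
The empty set is not sufficient: P2 (Gk <- Fk -> Ng) has no collider blocking it and no conditioned non-collider, so it is open.
Try {Fk}:
  P1: blocked at fork node Fk ∈ conditioning set.
  P2: blocked at fork node Fk ∈ conditioning set.
{Fk} contains no descendant of Gk and blocks every backdoor path.
No other singleton works — e.g. {Nl} leaves P2 open — so {Fk} is the unique smallest valid adjustment set.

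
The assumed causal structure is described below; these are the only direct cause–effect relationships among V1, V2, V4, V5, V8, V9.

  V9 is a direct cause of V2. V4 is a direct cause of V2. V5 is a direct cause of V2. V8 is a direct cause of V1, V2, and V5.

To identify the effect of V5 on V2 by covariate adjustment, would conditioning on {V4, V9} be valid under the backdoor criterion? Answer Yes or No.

Backdoor paths from V5 to V2 (paths whose first edge points into V5):
  P1: V5 <- V8 -> V2
Condition 1 (no descendant of V5 in the set): holds — descendants of V5 are {V2}; none are in {V4, V9}.
Condition 2 (every backdoor path blocked by {V4, V9}):
  P1: open — no interior node is in the conditioning set.
{V4, V9} does not satisfy the backdoor criterion.

No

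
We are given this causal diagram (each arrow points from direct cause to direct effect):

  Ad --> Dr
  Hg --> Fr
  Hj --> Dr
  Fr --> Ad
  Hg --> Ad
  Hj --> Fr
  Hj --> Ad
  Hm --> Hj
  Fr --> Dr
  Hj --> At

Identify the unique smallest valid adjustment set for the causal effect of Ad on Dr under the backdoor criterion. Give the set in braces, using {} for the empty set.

Variables eligible for adjustment (non-descendants of Ad, excluding Ad and Dr): {At, Fr, Hg, Hj, Hm}.
Backdoor paths from Ad to Dr:
  P1: Ad <- Hg -> Fr <- Hj -> Dr
  P2: Ad <- Hg -> Fr -> Dr
  P3: Ad <- Hj -> Fr -> Dr
  P4: Ad <- Hj -> Dr
  P5: Ad <- Fr <- Hj -> Dr
  P6: Ad <- Fr -> Dr
The empty set is not sufficient: P2 (Ad <- Hg -> Fr -> Dr) has no collider blocking it and no conditioned non-collider, so it is open.
Try {Fr, Hj}:
  P1: blocked at fork node Hj ∈ conditioning set.
  P2: blocked at chain node Fr ∈ conditioning set.
  P3: blocked at fork node Hj ∈ conditioning set.
  P4: blocked at fork node Hj ∈ conditioning set.
  P5: blocked at chain node Fr ∈ conditioning set.
  P6: blocked at fork node Fr ∈ conditioning set.
{Fr, Hj} contains no descendant of Ad and blocks every backdoor path.
Every element of {Fr, Hj} is needed (dropping Fr leaves P2 open; dropping Hj leaves P1 open), so no proper subset is valid.
Among all size-2 subsets of the eligible variables, only {Fr, Hj} blocks every backdoor path, so it is the unique smallest valid adjustment set.

{Fr, Hj}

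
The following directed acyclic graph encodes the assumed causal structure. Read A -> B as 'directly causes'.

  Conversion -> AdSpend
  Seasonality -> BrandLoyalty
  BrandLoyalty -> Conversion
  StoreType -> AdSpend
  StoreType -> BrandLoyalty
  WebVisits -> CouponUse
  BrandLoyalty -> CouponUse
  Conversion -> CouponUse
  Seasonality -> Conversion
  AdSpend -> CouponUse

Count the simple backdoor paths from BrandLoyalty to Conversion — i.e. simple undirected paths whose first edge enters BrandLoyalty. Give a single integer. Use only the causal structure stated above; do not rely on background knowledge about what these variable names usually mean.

A backdoor path from BrandLoyalty to Conversion is any simple undirected path whose first edge points into BrandLoyalty (i.e. leaves BrandLoyalty via a parent).
Parents of BrandLoyalty: {Seasonality, StoreType}.
Enumerating:
  P1: BrandLoyalty <- StoreType -> AdSpend <- Conversion
  P2: BrandLoyalty <- StoreType -> AdSpend -> CouponUse <- Conversion
  P3: BrandLoyalty <- Seasonality -> Conversion
That exhausts the simple backdoor paths. Count: 3.

3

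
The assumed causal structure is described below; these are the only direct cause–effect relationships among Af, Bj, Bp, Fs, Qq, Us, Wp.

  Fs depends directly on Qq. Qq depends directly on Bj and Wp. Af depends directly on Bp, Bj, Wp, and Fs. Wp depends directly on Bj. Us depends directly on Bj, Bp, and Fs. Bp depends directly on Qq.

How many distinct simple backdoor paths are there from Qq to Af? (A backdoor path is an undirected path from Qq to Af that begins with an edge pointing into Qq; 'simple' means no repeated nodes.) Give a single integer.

A backdoor path from Qq to Af is any simple undirected path whose first edge points into Qq (i.e. leaves Qq via a parent).
Parents of Qq: {Bj, Wp}.
Enumerating:
  P1: Qq <- Bj -> Wp -> Af
  P2: Qq <- Bj -> Us <- Bp -> Af
  P3: Qq <- Bj -> Us <- Fs -> Af
  P4: Qq <- Bj -> Af
  P5: Qq <- Wp <- Bj -> Us <- Bp -> Af
  P6: Qq <- Wp <- Bj -> Us <- Fs -> Af
  P7: Qq <- Wp <- Bj -> Af
  P8: Qq <- Wp -> Af
That exhausts the simple backdoor paths. Count: 8.

8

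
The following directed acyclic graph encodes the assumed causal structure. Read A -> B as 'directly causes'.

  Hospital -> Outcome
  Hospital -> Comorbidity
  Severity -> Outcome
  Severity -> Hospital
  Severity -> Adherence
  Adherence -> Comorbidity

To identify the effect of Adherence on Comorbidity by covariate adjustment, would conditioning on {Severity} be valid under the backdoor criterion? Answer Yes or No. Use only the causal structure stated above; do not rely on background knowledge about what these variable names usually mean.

Yes

Backdoor paths from Adherence to Comorbidity (paths whose first edge points into Adherence):
  P1: Adherence <- Severity -> Hospital -> Comorbidity
  P2: Adherence <- Severity -> Outcome <- Hospital -> Comorbidity
Condition 1 (no descendant of Adherence in the set): holds — descendants of Adherence are {Comorbidity}; none are in {Severity}.
Condition 2 (every backdoor path blocked by {Severity}):
  P1: blocked at fork node Severity ∈ conditioning set.
  P2: blocked at fork node Severity ∈ conditioning set.
{Severity} satisfies the backdoor criterion.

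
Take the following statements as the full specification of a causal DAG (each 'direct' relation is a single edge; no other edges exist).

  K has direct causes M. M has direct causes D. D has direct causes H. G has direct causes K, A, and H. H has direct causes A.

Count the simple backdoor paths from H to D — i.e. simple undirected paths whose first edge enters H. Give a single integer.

A backdoor path from H to D is any simple undirected path whose first edge points into H (i.e. leaves H via a parent).
Parents of H: {A}.
Enumerating:
  P1: H <- A -> G <- K <- M <- D
That exhausts the simple backdoor paths. Count: 1.

1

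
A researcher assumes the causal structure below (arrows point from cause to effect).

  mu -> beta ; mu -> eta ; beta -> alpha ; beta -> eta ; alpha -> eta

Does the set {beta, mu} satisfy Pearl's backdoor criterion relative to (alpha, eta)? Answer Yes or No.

Yes

Backdoor paths from alpha to eta (paths whose first edge points into alpha):
  P1: alpha <- beta <- mu -> eta
  P2: alpha <- beta -> eta
Condition 1 (no descendant of alpha in the set): holds — descendants of alpha are {eta}; none are in {beta, mu}.
Condition 2 (every backdoor path blocked by {beta, mu}):
  P1: blocked at chain node beta ∈ conditioning set.
  P2: blocked at fork node beta ∈ conditioning set.
{beta, mu} satisfies the backdoor criterion.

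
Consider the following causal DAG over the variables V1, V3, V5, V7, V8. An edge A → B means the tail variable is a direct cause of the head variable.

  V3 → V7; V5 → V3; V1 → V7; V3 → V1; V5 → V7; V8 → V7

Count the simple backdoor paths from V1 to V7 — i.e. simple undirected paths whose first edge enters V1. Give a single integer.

A backdoor path from V1 to V7 is any simple undirected path whose first edge points into V1 (i.e. leaves V1 via a parent).
Parents of V1: {V3}.
Enumerating:
  P1: V1 <- V3 <- V5 -> V7
  P2: V1 <- V3 -> V7
That exhausts the simple backdoor paths. Count: 2.

2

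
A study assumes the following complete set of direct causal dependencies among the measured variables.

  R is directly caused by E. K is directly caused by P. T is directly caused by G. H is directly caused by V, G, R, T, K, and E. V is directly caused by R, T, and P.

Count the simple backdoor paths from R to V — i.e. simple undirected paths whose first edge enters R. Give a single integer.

4

A backdoor path from R to V is any simple undirected path whose first edge points into R (i.e. leaves R via a parent).
Parents of R: {E}.
Enumerating:
  P1: R <- E -> H <- G -> T -> V
  P2: R <- E -> H <- K <- P -> V
  P3: R <- E -> H <- T -> V
  P4: R <- E -> H <- V
That exhausts the simple backdoor paths. Count: 4.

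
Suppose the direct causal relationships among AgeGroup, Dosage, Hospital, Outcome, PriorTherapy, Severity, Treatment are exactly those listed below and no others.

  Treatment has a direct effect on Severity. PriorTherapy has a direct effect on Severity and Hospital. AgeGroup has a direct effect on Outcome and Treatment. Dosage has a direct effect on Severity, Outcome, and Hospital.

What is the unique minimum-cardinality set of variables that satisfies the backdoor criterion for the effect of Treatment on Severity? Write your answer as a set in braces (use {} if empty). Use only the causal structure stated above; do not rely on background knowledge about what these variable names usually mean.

Variables eligible for adjustment (non-descendants of Treatment, excluding Treatment and Severity): {AgeGroup, Dosage, Hospital, Outcome, PriorTherapy}.
Backdoor paths from Treatment to Severity:
  P1: Treatment <- AgeGroup -> Outcome <- Dosage -> Severity
  P2: Treatment <- AgeGroup -> Outcome <- Dosage -> Hospital <- PriorTherapy -> Severity
Each backdoor path contains an unconditioned collider, so every path is already blocked with the empty conditioning set:
  P1: blocked at collider Outcome (neither it nor any descendant is in the conditioning set).
  P2: blocked at collider Outcome (neither it nor any descendant is in the conditioning set).
The empty set is therefore the unique smallest valid set.

{}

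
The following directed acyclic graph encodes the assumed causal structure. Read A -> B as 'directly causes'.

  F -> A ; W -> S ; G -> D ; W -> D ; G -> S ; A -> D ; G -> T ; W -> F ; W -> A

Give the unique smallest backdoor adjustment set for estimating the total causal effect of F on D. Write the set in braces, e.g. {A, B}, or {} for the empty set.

Variables eligible for adjustment (non-descendants of F, excluding F and D): {G, S, T, W}.
Backdoor paths from F to D:
  P1: F <- W -> A -> D
  P2: F <- W -> D
  P3: F <- W -> S <- G -> D
The empty set is not sufficient: P1 (F <- W -> A -> D) has no collider blocking it and no conditioned non-collider, so it is open.
Try {W}:
  P1: blocked at fork node W ∈ conditioning set.
  P2: blocked at fork node W ∈ conditioning set.
  P3: blocked at fork node W ∈ conditioning set.
{W} contains no descendant of F and blocks every backdoor path.
No other singleton works — e.g. {G} leaves P1 open — so {W} is the unique smallest valid adjustment set.

{W}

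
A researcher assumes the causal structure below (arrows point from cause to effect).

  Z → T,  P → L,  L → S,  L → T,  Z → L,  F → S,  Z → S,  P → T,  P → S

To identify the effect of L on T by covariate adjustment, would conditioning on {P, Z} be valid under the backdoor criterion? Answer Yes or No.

Yes

Backdoor paths from L to T (paths whose first edge points into L):
  P1: L <- Z -> T
  P2: L <- Z -> S <- P -> T
  P3: L <- P -> T
  P4: L <- P -> S <- Z -> T
Condition 1 (no descendant of L in the set): holds — descendants of L are {S, T}; none are in {P, Z}.
Condition 2 (every backdoor path blocked by {P, Z}):
  P1: blocked at fork node Z ∈ conditioning set.
  P2: blocked at fork node Z ∈ conditioning set.
  P3: blocked at fork node P ∈ conditioning set.
  P4: blocked at fork node P ∈ conditioning set.
{P, Z} satisfies the backdoor criterion.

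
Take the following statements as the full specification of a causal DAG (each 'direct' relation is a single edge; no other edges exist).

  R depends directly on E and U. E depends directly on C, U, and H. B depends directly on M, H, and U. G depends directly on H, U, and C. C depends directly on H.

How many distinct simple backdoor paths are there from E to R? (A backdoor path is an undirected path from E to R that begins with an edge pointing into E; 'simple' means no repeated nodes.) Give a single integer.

8

A backdoor path from E to R is any simple undirected path whose first edge points into E (i.e. leaves E via a parent).
Parents of E: {C, H, U}.
Enumerating:
  P1: E <- U -> R
  P2: E <- H -> C -> G <- U -> R
  P3: E <- H -> B <- U -> R
  P4: E <- H -> G <- U -> R
  P5: E <- C <- H -> B <- U -> R
  P6: E <- C <- H -> G <- U -> R
  P7: E <- C -> G <- U -> R
  P8: E <- C -> G <- H -> B <- U -> R
That exhausts the simple backdoor paths. Count: 8.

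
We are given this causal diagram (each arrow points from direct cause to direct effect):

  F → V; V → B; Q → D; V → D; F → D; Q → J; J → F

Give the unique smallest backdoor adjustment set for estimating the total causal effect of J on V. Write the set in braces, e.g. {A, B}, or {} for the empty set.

{}

Variables eligible for adjustment (non-descendants of J, excluding J and V): {Q}.
Backdoor paths from J to V:
  P1: J <- Q -> D <- F -> V
  P2: J <- Q -> D <- V
Each backdoor path contains an unconditioned collider, so every path is already blocked with the empty conditioning set:
  P1: blocked at collider D (neither it nor any descendant is in the conditioning set).
  P2: blocked at collider D (neither it nor any descendant is in the conditioning set).
The empty set is therefore the unique smallest valid set.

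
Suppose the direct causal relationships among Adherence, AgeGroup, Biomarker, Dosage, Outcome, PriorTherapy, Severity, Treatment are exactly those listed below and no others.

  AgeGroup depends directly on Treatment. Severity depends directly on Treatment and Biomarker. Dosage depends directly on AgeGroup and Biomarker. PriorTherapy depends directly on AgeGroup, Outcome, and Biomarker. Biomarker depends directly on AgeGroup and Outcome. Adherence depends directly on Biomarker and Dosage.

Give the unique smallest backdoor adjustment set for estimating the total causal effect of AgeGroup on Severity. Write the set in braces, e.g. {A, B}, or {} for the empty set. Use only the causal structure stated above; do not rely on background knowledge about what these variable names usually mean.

{Treatment}

Variables eligible for adjustment (non-descendants of AgeGroup, excluding AgeGroup and Severity): {Outcome, Treatment}.
Backdoor paths from AgeGroup to Severity:
  P1: AgeGroup <- Treatment -> Severity
The empty set is not sufficient: P1 (AgeGroup <- Treatment -> Severity) has no collider blocking it and no conditioned non-collider, so it is open.
Try {Treatment}:
  P1: blocked at fork node Treatment ∈ conditioning set.
{Treatment} contains no descendant of AgeGroup and blocks every backdoor path.
No other singleton works — e.g. {Outcome} leaves P1 open — so {Treatment} is the unique smallest valid adjustment set.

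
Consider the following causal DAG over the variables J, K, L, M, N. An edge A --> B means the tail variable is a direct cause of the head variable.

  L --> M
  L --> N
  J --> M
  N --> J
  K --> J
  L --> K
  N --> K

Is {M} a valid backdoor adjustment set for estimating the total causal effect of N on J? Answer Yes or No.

No

Backdoor paths from N to J (paths whose first edge points into N):
  P1: N <- L -> K -> J
  P2: N <- L -> M <- J
Condition 1 (no descendant of N in the set): FAILS — M is a descendant of N.
Condition 2 (every backdoor path blocked by {M}):
  P1: open — no interior node is in the conditioning set.
  P2: open — collider(s) M are conditioned on (or have a conditioned descendant) and no non-collider on the path is in the set.
{M} does not satisfy the backdoor criterion.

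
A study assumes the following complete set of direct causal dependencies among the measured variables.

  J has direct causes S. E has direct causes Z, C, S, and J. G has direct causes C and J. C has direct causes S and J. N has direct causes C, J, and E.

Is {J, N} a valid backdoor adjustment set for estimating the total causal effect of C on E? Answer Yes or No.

Backdoor paths from C to E (paths whose first edge points into C):
  P1: C <- S -> J -> E
  P2: C <- S -> J -> N <- E
  P3: C <- S -> E
  P4: C <- J <- S -> E
  P5: C <- J -> E
  P6: C <- J -> N <- E
Condition 1 (no descendant of C in the set): FAILS — N is a descendant of C.
Condition 2 (every backdoor path blocked by {J, N}):
  P1: blocked at chain node J ∈ conditioning set.
  P2: blocked at chain node J ∈ conditioning set.
  P3: open — no interior node is in the conditioning set.
  P4: blocked at chain node J ∈ conditioning set.
  P5: blocked at fork node J ∈ conditioning set.
  P6: blocked at fork node J ∈ conditioning set.
{J, N} does not satisfy the backdoor criterion.

No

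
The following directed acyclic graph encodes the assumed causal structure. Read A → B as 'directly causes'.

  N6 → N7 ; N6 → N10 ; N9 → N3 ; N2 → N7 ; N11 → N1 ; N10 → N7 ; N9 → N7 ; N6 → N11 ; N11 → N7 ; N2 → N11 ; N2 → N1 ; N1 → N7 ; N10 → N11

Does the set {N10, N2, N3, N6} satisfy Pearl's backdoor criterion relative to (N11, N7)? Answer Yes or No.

Backdoor paths from N11 to N7 (paths whose first edge points into N11):
  P1: N11 <- N6 -> N10 -> N7
  P2: N11 <- N6 -> N7
  P3: N11 <- N2 -> N1 -> N7
  P4: N11 <- N2 -> N7
  P5: N11 <- N10 <- N6 -> N7
  P6: N11 <- N10 -> N7
Condition 1 (no descendant of N11 in the set): holds — descendants of N11 are {N1, N7}; none are in {N10, N2, N3, N6}.
Condition 2 (every backdoor path blocked by {N10, N2, N3, N6}):
  P1: blocked at fork node N6 ∈ conditioning set.
  P2: blocked at fork node N6 ∈ conditioning set.
  P3: blocked at fork node N2 ∈ conditioning set.
  P4: blocked at fork node N2 ∈ conditioning set.
  P5: blocked at chain node N10 ∈ conditioning set.
  P6: blocked at fork node N10 ∈ conditioning set.
{N10, N2, N3, N6} satisfies the backdoor criterion.

Yes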